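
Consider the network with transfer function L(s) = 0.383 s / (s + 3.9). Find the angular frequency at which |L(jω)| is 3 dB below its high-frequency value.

For a single-pole high-pass, the −3 dB point is at the pole: ω = 3.9 rad s⁻¹.

3.9 rad s⁻¹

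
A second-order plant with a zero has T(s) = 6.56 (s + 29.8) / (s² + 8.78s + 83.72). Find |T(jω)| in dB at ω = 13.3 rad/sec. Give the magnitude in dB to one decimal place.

3.1 dB

|j13.3 + 29.8| = √(13.3² + 29.8²) = 32.63
|(j13.3)² + 8.78(j13.3) + 83.72| = |-93.17 + j116.77| = 149.4
|T(j13.3)| = 6.56 × 32.63 / 149.4 = 1.433
20 log₁₀(1.433) = 3.12 dB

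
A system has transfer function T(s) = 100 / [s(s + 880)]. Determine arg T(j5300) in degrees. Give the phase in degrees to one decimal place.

∠(j5300 + 880) = arctan(5300/880) = 80.57°
∠(j5300) = 90.00°
∠T(j5300) = − (80.57° + 90.00°) = -170.57°

-170.6°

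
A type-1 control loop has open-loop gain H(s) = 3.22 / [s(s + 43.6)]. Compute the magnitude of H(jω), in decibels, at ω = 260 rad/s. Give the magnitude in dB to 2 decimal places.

-86.56 dB

|j260 + 43.6| = √(260² + 43.6²) = 263.6
|j260| = 260
|H(j260)| = 3.22 / (263.6 × 260) = 4.6977e-05
20 log₁₀(4.6977e-05) = -86.562 dB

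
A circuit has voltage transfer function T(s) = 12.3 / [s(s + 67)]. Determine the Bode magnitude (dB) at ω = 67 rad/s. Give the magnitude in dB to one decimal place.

|j67 + 67| = √(67² + 67²) = 94.75
|j67| = 67
|T(j67)| = 12.3 / (94.75 × 67) = 0.0019375
20 log₁₀(0.0019375) = -54.26 dB

-54.3 dB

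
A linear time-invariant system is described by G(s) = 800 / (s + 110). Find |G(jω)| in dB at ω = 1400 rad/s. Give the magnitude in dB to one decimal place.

|j1400 + 110| = √(1400² + 110²) = 1404
|G(j1400)| = 800 / 1404 = 0.56967
20 log₁₀(0.56967) = -4.89 dB

-4.9 dB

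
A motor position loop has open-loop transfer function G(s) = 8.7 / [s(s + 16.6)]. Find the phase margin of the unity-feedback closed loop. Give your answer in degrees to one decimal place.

Gain crossover: |G(jω)| = 1 at ω ≈ 0.524 rad/sec.
∠G(j0.524) = −90° − arctan(0.524/16.6) ≈ -91.81°
PM = 180° + (-91.81°) = 88.19°

88.2 deg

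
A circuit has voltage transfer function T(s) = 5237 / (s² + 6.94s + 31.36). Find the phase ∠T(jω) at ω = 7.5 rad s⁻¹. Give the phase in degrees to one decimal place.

∠[(j7.5)² + 6.94(j7.5) + 31.36] = ∠[-24.89 + j52.05] = 115.56°
∠T(j7.5) = −115.56° = -115.56°

-115.6°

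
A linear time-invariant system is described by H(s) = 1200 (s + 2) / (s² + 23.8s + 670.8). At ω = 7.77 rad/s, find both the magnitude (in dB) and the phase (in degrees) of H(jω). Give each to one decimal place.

|j7.77 + 2| = √(7.77² + 2²) = 8.023
|(j7.77)² + 23.8(j7.77) + 670.8| = |610.43 + j184.93| = 637.8
|H(j7.77)| = 1200 × 8.023 / 637.8 = 15.095
20 log₁₀(15.095) = 23.58 dB
∠(j7.77 + 2) = arctan(7.77/2) = 75.57°
∠[(j7.77)² + 23.8(j7.77) + 670.8] = ∠[610.43 + j184.93] = 16.85°
∠H(j7.77) = 75.57° − 16.85° = 58.71°

|H| = 23.6 dB, ∠H = 58.7 deg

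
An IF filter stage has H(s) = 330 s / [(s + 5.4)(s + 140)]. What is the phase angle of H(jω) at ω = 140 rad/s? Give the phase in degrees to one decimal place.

∠(j140) = 90.00°
∠(j140 + 5.4) = arctan(140/5.4) = 87.79°
∠(j140 + 140) = arctan(140/140) = 45.00°
∠H(j140) = 90.00° − (87.79° + 45.00°) = -42.79°

-42.8°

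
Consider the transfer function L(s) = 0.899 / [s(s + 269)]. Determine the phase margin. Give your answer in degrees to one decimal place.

Gain crossover: |L(jω)| = 1 at ω ≈ 0.00334 rad/s.
∠L(j0.00334) = −90° − arctan(0.00334/269) ≈ -90.00°
PM = 180° + (-90.00°) = 90.00°

90.0°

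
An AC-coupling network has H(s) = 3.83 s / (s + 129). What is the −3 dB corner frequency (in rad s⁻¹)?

For a single-pole high-pass, the −3 dB point is at the pole: ω = 129 rad s⁻¹.

129 rad s⁻¹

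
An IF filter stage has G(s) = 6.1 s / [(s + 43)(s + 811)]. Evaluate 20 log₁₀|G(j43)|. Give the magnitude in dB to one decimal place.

|j43| = 43
|j43 + 43| = √(43² + 43²) = 60.81
|j43 + 811| = √(43² + 811²) = 812.1
|G(j43)| = 6.1 × 43 / (60.81 × 812.1) = 0.0053111
20 log₁₀(0.0053111) = -45.50 dB

-45.5 dB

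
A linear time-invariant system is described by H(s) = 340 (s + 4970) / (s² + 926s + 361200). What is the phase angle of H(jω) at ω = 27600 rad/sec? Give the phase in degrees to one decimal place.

-98.3°

∠(j27600 + 4970) = arctan(27600/4970) = 79.79°
∠[(j27600)² + 926(j27600) + 361200] = ∠[-7.614e+08 + j2.5558e+07] = 178.08°
∠H(j27600) = 79.79° − 178.08° = -98.29°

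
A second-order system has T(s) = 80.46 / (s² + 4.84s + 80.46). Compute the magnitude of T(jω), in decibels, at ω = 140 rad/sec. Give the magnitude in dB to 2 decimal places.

|(j140)² + 4.84(j140) + 80.46| = |-19520 + j677.6| = 1.953e+04
|T(j140)| = 80.46 / 1.953e+04 = 0.0041195
20 log₁₀(0.0041195) = -47.703 dB

-47.70 dB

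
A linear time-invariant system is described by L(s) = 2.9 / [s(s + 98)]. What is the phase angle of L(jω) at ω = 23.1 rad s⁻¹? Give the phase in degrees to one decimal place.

-103.3°

∠(j23.1 + 98) = arctan(23.1/98) = 13.26°
∠(j23.1) = 90.00°
∠L(j23.1) = − (13.26° + 90.00°) = -103.26°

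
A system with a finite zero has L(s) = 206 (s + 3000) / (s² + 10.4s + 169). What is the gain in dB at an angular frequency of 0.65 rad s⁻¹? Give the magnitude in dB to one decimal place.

|j0.65 + 3000| = √(0.65² + 3000²) = 3000
|(j0.65)² + 10.4(j0.65) + 169| = |168.58 + j6.76| = 168.7
|L(j0.65)| = 206 × 3000 / 168.7 = 3663
20 log₁₀(3663) = 71.28 dB

71.3 dB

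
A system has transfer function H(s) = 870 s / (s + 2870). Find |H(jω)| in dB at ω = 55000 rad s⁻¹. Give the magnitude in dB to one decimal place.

|j55000| = 5.5e+04
|j55000 + 2870| = √(55000² + 2870²) = 5.507e+04
|H(j55000)| = 870 × 5.5e+04 / 5.507e+04 = 868.82
20 log₁₀(868.82) = 58.78 dB

58.8 dB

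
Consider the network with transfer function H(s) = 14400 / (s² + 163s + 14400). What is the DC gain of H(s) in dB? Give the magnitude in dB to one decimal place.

0.0 dB

H(0) = 14400 / 14400 = 1
20 log₁₀(1) = 0.00 dB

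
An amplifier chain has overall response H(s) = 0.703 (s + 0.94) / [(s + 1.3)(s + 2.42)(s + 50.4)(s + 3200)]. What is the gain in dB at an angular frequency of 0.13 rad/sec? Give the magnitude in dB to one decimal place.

|j0.13 + 0.94| = √(0.13² + 0.94²) = 0.9489
|j0.13 + 1.3| = √(0.13² + 1.3²) = 1.306
|j0.13 + 2.42| = √(0.13² + 2.42²) = 2.423
|j0.13 + 50.4| = √(0.13² + 50.4²) = 50.4
|j0.13 + 3200| = √(0.13² + 3200²) = 3200
|H(j0.13)| = 0.703 × 0.9489 / (1.306 × 2.423 × 50.4 × 3200) = 1.3064e-06
20 log₁₀(1.3064e-06) = -117.68 dB

-117.7 dB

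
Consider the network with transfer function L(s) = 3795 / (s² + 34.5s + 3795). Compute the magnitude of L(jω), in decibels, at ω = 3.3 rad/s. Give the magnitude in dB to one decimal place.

|(j3.3)² + 34.5(j3.3) + 3795| = |3784.1 + j113.85| = 3786
|L(j3.3)| = 3795 / 3786 = 1.0024
20 log₁₀(1.0024) = 0.02 dB

0.0 dB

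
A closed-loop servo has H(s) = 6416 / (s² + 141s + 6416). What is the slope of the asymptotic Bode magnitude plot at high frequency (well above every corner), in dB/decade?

With 0 zeros and 2 poles, the high-frequency asymptotic slope is 20 × (0 − 2) = -40 dB/decade.

-40 dB/decade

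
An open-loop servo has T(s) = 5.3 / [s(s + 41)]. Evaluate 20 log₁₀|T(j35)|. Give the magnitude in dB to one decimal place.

-51.0 dB

|j35 + 41| = √(35² + 41²) = 53.91
|j35| = 35
|T(j35)| = 5.3 / (53.91 × 35) = 0.0028091
20 log₁₀(0.0028091) = -51.03 dB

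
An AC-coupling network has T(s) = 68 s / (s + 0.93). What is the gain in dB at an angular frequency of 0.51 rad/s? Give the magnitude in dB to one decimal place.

30.3 dB

|j0.51| = 0.51
|j0.51 + 0.93| = √(0.51² + 0.93²) = 1.061
|T(j0.51)| = 68 × 0.51 / 1.061 = 32.697
20 log₁₀(32.697) = 30.29 dB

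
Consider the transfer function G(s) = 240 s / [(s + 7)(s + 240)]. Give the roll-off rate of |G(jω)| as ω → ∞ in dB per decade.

-20 dB/decade

With 1 zero and 2 poles, the high-frequency asymptotic slope is 20 × (1 − 2) = -20 dB/decade.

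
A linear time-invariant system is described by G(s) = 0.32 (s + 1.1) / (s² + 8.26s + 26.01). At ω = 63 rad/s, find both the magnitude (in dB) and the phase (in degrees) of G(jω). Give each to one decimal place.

|G| = -45.9 dB, ∠G = -83.5°

|j63 + 1.1| = √(63² + 1.1²) = 63.01
|(j63)² + 8.26(j63) + 26.01| = |-3943 + j520.38| = 3977
|G(j63)| = 0.32 × 63.01 / 3977 = 0.0050697
20 log₁₀(0.0050697) = -45.90 dB
∠(j63 + 1.1) = arctan(63/1.1) = 89.00°
∠[(j63)² + 8.26(j63) + 26.01] = ∠[-3943 + j520.38] = 172.48°
∠G(j63) = 89.00° − 172.48° = -83.48°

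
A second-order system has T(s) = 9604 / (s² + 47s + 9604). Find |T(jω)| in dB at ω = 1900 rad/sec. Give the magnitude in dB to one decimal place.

|(j1900)² + 47(j1900) + 9604| = |-3.6004e+06 + j89300| = 3.602e+06
|T(j1900)| = 9604 / 3.602e+06 = 0.0026667
20 log₁₀(0.0026667) = -51.48 dB

-51.5 dB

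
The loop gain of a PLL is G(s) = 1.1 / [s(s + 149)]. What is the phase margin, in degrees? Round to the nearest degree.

Gain crossover: |G(jω)| = 1 at ω ≈ 0.00738 rad s⁻¹.
∠G(j0.00738) = −90° − arctan(0.00738/149) ≈ -90.00°
PM = 180° + (-90.00°) = 90.00°

90 deg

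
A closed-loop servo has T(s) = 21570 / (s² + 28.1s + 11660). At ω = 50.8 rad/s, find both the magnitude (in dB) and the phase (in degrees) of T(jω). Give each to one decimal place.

|T| = 7.4 dB, ∠T = -8.9°

|(j50.8)² + 28.1(j50.8) + 11660| = |9079.4 + j1427.5| = 9191
|T(j50.8)| = 21570 / 9191 = 2.3469
20 log₁₀(2.3469) = 7.41 dB
∠[(j50.8)² + 28.1(j50.8) + 11660] = ∠[9079.4 + j1427.5] = 8.94°
∠T(j50.8) = −8.94° = -8.94°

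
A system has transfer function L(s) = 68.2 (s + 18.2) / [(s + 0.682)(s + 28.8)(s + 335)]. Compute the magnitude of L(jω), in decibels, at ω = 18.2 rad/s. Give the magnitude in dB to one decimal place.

-41.5 dB

|j18.2 + 18.2| = √(18.2² + 18.2²) = 25.74
|j18.2 + 0.682| = √(18.2² + 0.682²) = 18.21
|j18.2 + 28.8| = √(18.2² + 28.8²) = 34.07
|j18.2 + 335| = √(18.2² + 335²) = 335.5
|L(j18.2)| = 68.2 × 25.74 / (18.21 × 34.07 × 335.5) = 0.0084324
20 log₁₀(0.0084324) = -41.48 dB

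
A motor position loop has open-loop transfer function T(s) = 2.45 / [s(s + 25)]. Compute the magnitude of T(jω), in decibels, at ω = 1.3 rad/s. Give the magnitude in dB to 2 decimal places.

-22.47 dB

|j1.3 + 25| = √(1.3² + 25²) = 25.03
|j1.3| = 1.3
|T(j1.3)| = 2.45 / (25.03 × 1.3) = 0.075283
20 log₁₀(0.075283) = -22.466 dB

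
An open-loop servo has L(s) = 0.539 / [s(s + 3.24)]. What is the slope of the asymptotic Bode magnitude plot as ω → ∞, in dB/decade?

With 0 zeros and 2 poles, the high-frequency asymptotic slope is 20 × (0 − 2) = -40 dB/decade.

-40 dB/decade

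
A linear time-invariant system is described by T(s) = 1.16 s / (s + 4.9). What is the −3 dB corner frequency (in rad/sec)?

4.9 rad/sec

For a single-pole high-pass, the −3 dB point is at the pole: ω = 4.9 rad/sec.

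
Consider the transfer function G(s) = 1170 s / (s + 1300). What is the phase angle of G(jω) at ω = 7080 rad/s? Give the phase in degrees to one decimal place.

∠(j7080) = 90.00°
∠(j7080 + 1300) = arctan(7080/1300) = 79.60°
∠G(j7080) = 90.00° − 79.60° = 10.40°

10.4°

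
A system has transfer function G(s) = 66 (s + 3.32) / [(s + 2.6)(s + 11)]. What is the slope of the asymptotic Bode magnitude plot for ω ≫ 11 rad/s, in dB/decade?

-20 dB/decade

With 1 zero and 2 poles, the high-frequency asymptotic slope is 20 × (1 − 2) = -20 dB/decade.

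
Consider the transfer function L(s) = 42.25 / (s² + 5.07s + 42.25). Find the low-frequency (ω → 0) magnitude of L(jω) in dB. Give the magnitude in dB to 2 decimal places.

0.00 dB

L(0) = 42.25 / 42.25 = 1
20 log₁₀(1) = 0.000 dB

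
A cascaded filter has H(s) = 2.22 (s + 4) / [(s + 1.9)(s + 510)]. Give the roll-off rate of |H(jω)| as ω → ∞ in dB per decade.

With 1 zero and 2 poles, the high-frequency asymptotic slope is 20 × (1 − 2) = -20 dB/decade.

-20 dB/decade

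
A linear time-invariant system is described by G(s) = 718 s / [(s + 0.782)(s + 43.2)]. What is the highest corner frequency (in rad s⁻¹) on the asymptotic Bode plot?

Break frequencies occur at each pole and zero magnitude: 0.782 rad s⁻¹, 43.2 rad s⁻¹.
The highest is 43.2 rad s⁻¹.

43.2 rad s⁻¹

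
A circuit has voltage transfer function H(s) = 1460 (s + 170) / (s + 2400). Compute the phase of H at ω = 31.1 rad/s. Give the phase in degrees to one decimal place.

∠(j31.1 + 170) = arctan(31.1/170) = 10.37°
∠(j31.1 + 2400) = arctan(31.1/2400) = 0.74°
∠H(j31.1) = 10.37° − 0.74° = 9.62°

9.6°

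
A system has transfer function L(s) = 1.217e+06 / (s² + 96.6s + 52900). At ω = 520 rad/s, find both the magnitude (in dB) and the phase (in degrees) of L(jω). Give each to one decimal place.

|(j520)² + 96.6(j520) + 52900| = |-2.175e+05 + j50232| = 2.232e+05
|L(j520)| = 1.217e+06 / 2.232e+05 = 5.4519
20 log₁₀(5.4519) = 14.73 dB
∠[(j520)² + 96.6(j520) + 52900] = ∠[-2.175e+05 + j50232] = 167.00°
∠L(j520) = −167.00° = -167.00°

|L| = 14.7 dB, ∠L = -167.0°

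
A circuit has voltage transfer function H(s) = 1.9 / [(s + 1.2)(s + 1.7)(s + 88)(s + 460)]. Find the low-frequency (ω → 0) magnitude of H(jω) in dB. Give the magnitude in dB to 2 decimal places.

-92.76 dB

H(0) = 1.9 / (1.2 × 1.7 × 88 × 460) = 2.3008e-05
20 log₁₀(2.3008e-05) = -92.762 dB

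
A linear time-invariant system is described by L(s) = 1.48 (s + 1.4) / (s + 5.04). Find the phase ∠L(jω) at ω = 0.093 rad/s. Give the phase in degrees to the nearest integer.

3°

∠(j0.093 + 1.4) = arctan(0.093/1.4) = 3.80°
∠(j0.093 + 5.04) = arctan(0.093/5.04) = 1.06°
∠L(j0.093) = 3.80° − 1.06° = 2.74°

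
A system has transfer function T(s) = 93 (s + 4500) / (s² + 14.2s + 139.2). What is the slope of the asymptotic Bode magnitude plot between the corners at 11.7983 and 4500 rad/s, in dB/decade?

-40 dB/decade

In this band the factors already past their corner are: complex pole pair at ωₙ ≈ 11.8; net slope = -40 dB/decade.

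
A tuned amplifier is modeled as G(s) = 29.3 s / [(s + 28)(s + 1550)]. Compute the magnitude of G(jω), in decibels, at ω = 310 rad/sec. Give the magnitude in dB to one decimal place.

-34.7 dB

|j310| = 310
|j310 + 28| = √(310² + 28²) = 311.3
|j310 + 1550| = √(310² + 1550²) = 1581
|G(j310)| = 29.3 × 310 / (311.3 × 1581) = 0.018461
20 log₁₀(0.018461) = -34.67 dB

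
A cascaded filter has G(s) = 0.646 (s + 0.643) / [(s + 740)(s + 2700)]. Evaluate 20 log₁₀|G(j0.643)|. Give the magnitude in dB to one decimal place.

|j0.643 + 0.643| = √(0.643² + 0.643²) = 0.9093
|j0.643 + 740| = √(0.643² + 740²) = 740
|j0.643 + 2700| = √(0.643² + 2700²) = 2700
|G(j0.643)| = 0.646 × 0.9093 / (740 × 2700) = 2.9401e-07
20 log₁₀(2.9401e-07) = -130.63 dB

-130.6 dB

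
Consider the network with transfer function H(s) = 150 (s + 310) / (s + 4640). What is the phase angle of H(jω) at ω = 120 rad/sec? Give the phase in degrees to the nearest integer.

∠(j120 + 310) = arctan(120/310) = 21.16°
∠(j120 + 4640) = arctan(120/4640) = 1.48°
∠H(j120) = 21.16° − 1.48° = 19.68°

20°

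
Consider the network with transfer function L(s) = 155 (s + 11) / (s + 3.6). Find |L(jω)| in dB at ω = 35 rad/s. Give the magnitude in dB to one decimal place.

|j35 + 11| = √(35² + 11²) = 36.69
|j35 + 3.6| = √(35² + 3.6²) = 35.18
|L(j35)| = 155 × 36.69 / 35.18 = 161.62
20 log₁₀(161.62) = 44.17 dB

44.2 dB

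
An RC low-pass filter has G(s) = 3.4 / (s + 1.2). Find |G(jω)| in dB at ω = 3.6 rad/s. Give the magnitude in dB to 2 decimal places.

|j3.6 + 1.2| = √(3.6² + 1.2²) = 3.795
|G(j3.6)| = 3.4 / 3.795 = 0.89598
20 log₁₀(0.89598) = -0.954 dB

-0.95 dB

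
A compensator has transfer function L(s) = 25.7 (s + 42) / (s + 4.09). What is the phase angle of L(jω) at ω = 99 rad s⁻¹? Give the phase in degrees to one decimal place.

∠(j99 + 42) = arctan(99/42) = 67.01°
∠(j99 + 4.09) = arctan(99/4.09) = 87.63°
∠L(j99) = 67.01° − 87.63° = -20.62°

-20.6 deg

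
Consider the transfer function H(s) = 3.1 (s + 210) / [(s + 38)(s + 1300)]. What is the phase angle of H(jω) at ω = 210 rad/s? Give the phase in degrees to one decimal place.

-43.9 deg

∠(j210 + 210) = arctan(210/210) = 45.00°
∠(j210 + 38) = arctan(210/38) = 79.74°
∠(j210 + 1300) = arctan(210/1300) = 9.18°
∠H(j210) = 45.00° − (79.74° + 9.18°) = -43.92°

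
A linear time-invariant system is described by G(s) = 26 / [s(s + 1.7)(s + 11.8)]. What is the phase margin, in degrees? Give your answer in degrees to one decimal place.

Gain crossover: |G(jω)| = 1 at ω ≈ 1.09 rad/sec.
∠G(j1.09) = −90° − arctan(1.09/1.7) − arctan(1.09/11.8) ≈ -127.87°
PM = 180° + (-127.87°) = 52.13°

52.1°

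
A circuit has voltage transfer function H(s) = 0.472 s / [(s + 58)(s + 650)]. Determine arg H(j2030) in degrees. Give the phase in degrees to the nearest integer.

-71°

∠(j2030) = 90.00°
∠(j2030 + 58) = arctan(2030/58) = 88.36°
∠(j2030 + 650) = arctan(2030/650) = 72.25°
∠H(j2030) = 90.00° − (88.36° + 72.25°) = -70.61°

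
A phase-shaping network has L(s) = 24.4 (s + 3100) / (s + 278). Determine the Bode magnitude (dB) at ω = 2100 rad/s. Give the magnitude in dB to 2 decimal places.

32.70 dB

|j2100 + 3100| = √(2100² + 3100²) = 3744
|j2100 + 278| = √(2100² + 278²) = 2118
|L(j2100)| = 24.4 × 3744 / 2118 = 43.129
20 log₁₀(43.129) = 32.695 dB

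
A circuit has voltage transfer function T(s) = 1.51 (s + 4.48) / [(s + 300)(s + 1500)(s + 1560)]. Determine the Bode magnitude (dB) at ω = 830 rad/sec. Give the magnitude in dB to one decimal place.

|j830 + 4.48| = √(830² + 4.48²) = 830
|j830 + 300| = √(830² + 300²) = 882.6
|j830 + 1500| = √(830² + 1500²) = 1714
|j830 + 1560| = √(830² + 1560²) = 1767
|T(j830)| = 1.51 × 830 / (882.6 × 1714 × 1767) = 4.6879e-07
20 log₁₀(4.6879e-07) = -126.58 dB

-126.6 dB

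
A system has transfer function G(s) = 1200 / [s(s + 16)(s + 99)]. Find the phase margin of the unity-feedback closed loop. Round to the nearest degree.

Gain crossover: |G(jω)| = 1 at ω ≈ 0.757 rad/s.
∠G(j0.757) = −90° − arctan(0.757/16) − arctan(0.757/99) ≈ -93.15°
PM = 180° + (-93.15°) = 86.85°

87°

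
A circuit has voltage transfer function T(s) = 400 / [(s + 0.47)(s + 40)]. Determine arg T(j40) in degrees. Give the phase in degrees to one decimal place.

-134.3°

∠(j40 + 0.47) = arctan(40/0.47) = 89.33°
∠(j40 + 40) = arctan(40/40) = 45.00°
∠T(j40) = − (89.33° + 45.00°) = -134.33°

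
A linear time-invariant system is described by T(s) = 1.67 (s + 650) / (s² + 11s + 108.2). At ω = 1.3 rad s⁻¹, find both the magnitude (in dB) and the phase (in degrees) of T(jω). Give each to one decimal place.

|T| = 20.1 dB, ∠T = -7.5°

|j1.3 + 650| = √(1.3² + 650²) = 650
|(j1.3)² + 11(j1.3) + 108.2| = |106.51 + j14.3| = 107.5
|T(j1.3)| = 1.67 × 650 / 107.5 = 10.101
20 log₁₀(10.101) = 20.09 dB
∠(j1.3 + 650) = arctan(1.3/650) = 0.11°
∠[(j1.3)² + 11(j1.3) + 108.2] = ∠[106.51 + j14.3] = 7.65°
∠T(j1.3) = 0.11° − 7.65° = -7.53°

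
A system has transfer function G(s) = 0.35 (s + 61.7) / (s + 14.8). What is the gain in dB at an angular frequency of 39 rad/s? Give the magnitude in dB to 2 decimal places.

|j39 + 61.7| = √(39² + 61.7²) = 72.99
|j39 + 14.8| = √(39² + 14.8²) = 41.71
|G(j39)| = 0.35 × 72.99 / 41.71 = 0.61244
20 log₁₀(0.61244) = -4.259 dB

-4.26 dB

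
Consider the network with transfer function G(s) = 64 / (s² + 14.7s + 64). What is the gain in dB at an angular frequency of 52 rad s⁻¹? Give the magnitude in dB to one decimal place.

|(j52)² + 14.7(j52) + 64| = |-2640 + j764.4| = 2748
|G(j52)| = 64 / 2748 = 0.023286
20 log₁₀(0.023286) = -32.66 dB

-32.7 dB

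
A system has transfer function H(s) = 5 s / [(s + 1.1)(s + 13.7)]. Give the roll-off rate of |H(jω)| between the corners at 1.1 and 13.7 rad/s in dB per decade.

0 dB/decade

In this band the factors already past their corner are: 1 differentiator zero, pole at 1.1; net slope = 0 dB/decade.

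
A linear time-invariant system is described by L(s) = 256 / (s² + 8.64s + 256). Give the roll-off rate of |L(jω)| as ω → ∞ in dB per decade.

With 0 zeros and 2 poles, the high-frequency asymptotic slope is 20 × (0 − 2) = -40 dB/decade.

-40 dB/decade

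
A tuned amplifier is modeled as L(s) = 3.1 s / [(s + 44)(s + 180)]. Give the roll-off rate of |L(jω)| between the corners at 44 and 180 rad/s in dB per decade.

0 dB/decade

In this band the factors already past their corner are: 1 differentiator zero, pole at 44; net slope = 0 dB/decade.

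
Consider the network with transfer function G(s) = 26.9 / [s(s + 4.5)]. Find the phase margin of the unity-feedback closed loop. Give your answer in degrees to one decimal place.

Gain crossover: |G(jω)| = 1 at ω ≈ 4.31 rad/s.
∠G(j4.31) = −90° − arctan(4.31/4.5) ≈ -133.80°
PM = 180° + (-133.80°) = 46.20°

46.2°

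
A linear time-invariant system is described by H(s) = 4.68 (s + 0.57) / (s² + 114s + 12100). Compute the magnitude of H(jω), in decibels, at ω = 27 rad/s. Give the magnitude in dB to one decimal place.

-39.4 dB

|j27 + 0.57| = √(27² + 0.57²) = 27.01
|(j27)² + 114(j27) + 12100| = |11371 + j3078| = 1.178e+04
|H(j27)| = 4.68 × 27.01 / 1.178e+04 = 0.010729
20 log₁₀(0.010729) = -39.39 dB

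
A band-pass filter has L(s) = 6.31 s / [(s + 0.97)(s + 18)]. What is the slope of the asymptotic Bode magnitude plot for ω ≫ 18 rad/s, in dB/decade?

With 1 zero and 2 poles, the high-frequency asymptotic slope is 20 × (1 − 2) = -20 dB/decade.

-20 dB/decade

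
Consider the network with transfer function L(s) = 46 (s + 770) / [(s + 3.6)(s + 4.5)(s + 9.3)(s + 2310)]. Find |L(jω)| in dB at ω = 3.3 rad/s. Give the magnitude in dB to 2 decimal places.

-24.88 dB

|j3.3 + 770| = √(3.3² + 770²) = 770
|j3.3 + 3.6| = √(3.3² + 3.6²) = 4.884
|j3.3 + 4.5| = √(3.3² + 4.5²) = 5.58
|j3.3 + 9.3| = √(3.3² + 9.3²) = 9.868
|j3.3 + 2310| = √(3.3² + 2310²) = 2310
|L(j3.3)| = 46 × 770 / (4.884 × 5.58 × 9.868 × 2310) = 0.057017
20 log₁₀(0.057017) = -24.880 dB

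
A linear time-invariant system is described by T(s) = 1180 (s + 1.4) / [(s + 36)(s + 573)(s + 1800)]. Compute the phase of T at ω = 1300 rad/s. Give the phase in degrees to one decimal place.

-100.5°

∠(j1300 + 1.4) = arctan(1300/1.4) = 89.94°
∠(j1300 + 36) = arctan(1300/36) = 88.41°
∠(j1300 + 573) = arctan(1300/573) = 66.21°
∠(j1300 + 1800) = arctan(1300/1800) = 35.84°
∠T(j1300) = 89.94° − (88.41° + 66.21° + 35.84°) = -100.53°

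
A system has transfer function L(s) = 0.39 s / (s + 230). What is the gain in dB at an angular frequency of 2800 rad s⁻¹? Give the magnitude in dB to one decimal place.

-8.2 dB

|j2800| = 2800
|j2800 + 230| = √(2800² + 230²) = 2809
|L(j2800)| = 0.39 × 2800 / 2809 = 0.38869
20 log₁₀(0.38869) = -8.21 dB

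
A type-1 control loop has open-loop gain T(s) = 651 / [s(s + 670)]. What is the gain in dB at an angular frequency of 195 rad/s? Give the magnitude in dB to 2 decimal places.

|j195 + 670| = √(195² + 670²) = 697.8
|j195| = 195
|T(j195)| = 651 / (697.8 × 195) = 0.0047843
20 log₁₀(0.0047843) = -46.404 dB

-46.40 dB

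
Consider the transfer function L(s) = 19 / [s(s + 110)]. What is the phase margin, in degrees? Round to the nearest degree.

Gain crossover: |L(jω)| = 1 at ω ≈ 0.173 rad s⁻¹.
∠L(j0.173) = −90° − arctan(0.173/110) ≈ -90.09°
PM = 180° + (-90.09°) = 89.91°

90°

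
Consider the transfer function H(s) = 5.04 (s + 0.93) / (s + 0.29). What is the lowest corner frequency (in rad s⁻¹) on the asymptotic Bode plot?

Break frequencies occur at each pole and zero magnitude: 0.29 rad s⁻¹, 0.93 rad s⁻¹.
The lowest is 0.29 rad s⁻¹.

0.29 rad s⁻¹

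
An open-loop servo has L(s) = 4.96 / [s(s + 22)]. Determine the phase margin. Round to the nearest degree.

Gain crossover: |L(jω)| = 1 at ω ≈ 0.225 rad s⁻¹.
∠L(j0.225) = −90° − arctan(0.225/22) ≈ -90.59°
PM = 180° + (-90.59°) = 89.41°

89°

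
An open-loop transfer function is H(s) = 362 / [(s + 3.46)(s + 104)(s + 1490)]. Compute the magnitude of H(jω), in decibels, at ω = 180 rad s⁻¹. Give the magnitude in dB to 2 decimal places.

|j180 + 3.46| = √(180² + 3.46²) = 180
|j180 + 104| = √(180² + 104²) = 207.9
|j180 + 1490| = √(180² + 1490²) = 1501
|H(j180)| = 362 / (180 × 207.9 × 1501) = 6.4447e-06
20 log₁₀(6.4447e-06) = -103.816 dB

-103.82 dB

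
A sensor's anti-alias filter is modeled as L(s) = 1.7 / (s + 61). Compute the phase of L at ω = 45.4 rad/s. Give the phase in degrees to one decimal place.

-36.7°

∠(j45.4 + 61) = arctan(45.4/61) = 36.66°
∠L(j45.4) = −36.66° = -36.66°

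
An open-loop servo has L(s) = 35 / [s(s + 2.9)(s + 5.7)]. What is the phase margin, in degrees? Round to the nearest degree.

42°

Gain crossover: |L(jω)| = 1 at ω ≈ 1.74 rad/s.
∠L(j1.74) = −90° − arctan(1.74/2.9) − arctan(1.74/5.7) ≈ -137.88°
PM = 180° + (-137.88°) = 42.12°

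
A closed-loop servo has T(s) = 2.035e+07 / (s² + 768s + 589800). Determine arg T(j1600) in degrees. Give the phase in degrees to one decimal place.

-148.0 deg

∠[(j1600)² + 768(j1600) + 589800] = ∠[-1.9702e+06 + j1.2288e+06] = 148.05°
∠T(j1600) = −148.05° = -148.05°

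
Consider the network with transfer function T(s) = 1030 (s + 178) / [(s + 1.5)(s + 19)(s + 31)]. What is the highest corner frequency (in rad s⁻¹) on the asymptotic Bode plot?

178 rad s⁻¹

Break frequencies occur at each pole and zero magnitude: 1.5 rad s⁻¹, 19 rad s⁻¹, 31 rad s⁻¹, 178 rad s⁻¹.
The highest is 178 rad s⁻¹.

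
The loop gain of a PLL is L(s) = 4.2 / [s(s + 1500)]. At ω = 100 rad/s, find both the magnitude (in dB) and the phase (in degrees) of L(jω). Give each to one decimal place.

|j100 + 1500| = √(100² + 1500²) = 1503
|j100| = 100
|L(j100)| = 4.2 / (1503 × 100) = 2.7938e-05
20 log₁₀(2.7938e-05) = -91.08 dB
∠(j100 + 1500) = arctan(100/1500) = 3.81°
∠(j100) = 90.00°
∠L(j100) = − (3.81° + 90.00°) = -93.81°

|L| = -91.1 dB, ∠L = -93.8°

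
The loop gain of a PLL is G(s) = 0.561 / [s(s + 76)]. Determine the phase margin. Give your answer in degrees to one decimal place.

90.0°

Gain crossover: |G(jω)| = 1 at ω ≈ 0.00738 rad/s.
∠G(j0.00738) = −90° − arctan(0.00738/76) ≈ -90.01°
PM = 180° + (-90.01°) = 89.99°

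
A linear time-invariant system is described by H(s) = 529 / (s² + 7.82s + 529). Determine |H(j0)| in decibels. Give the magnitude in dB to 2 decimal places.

H(0) = 529 / 529 = 1
20 log₁₀(1) = 0.000 dB

0.00 dB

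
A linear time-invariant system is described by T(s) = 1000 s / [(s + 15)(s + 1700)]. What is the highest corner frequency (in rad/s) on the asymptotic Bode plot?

Break frequencies occur at each pole and zero magnitude: 15 rad/s, 1700 rad/s.
The highest is 1700 rad/s.

1700 rad/s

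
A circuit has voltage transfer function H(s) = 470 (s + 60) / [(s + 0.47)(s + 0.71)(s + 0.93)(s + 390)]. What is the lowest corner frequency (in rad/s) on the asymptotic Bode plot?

0.47 rad/s

Break frequencies occur at each pole and zero magnitude: 0.47 rad/s, 0.71 rad/s, 0.93 rad/s, 60 rad/s, 390 rad/s.
The lowest is 0.47 rad/s.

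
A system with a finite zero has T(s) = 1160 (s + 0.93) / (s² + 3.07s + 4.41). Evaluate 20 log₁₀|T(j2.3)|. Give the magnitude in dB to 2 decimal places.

52.14 dB

|j2.3 + 0.93| = √(2.3² + 0.93²) = 2.481
|(j2.3)² + 3.07(j2.3) + 4.41| = |-0.88 + j7.061| = 7.116
|T(j2.3)| = 1160 × 2.481 / 7.116 = 404.44
20 log₁₀(404.44) = 52.137 dB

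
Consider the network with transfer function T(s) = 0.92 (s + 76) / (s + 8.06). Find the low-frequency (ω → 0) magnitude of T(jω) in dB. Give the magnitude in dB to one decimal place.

T(0) = 0.92 × 76 / 8.06 = 8.6749
20 log₁₀(8.6749) = 18.77 dB

18.8 dB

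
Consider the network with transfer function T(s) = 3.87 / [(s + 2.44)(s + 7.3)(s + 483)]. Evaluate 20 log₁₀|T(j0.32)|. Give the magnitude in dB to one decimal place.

-67.0 dB

|j0.32 + 2.44| = √(0.32² + 2.44²) = 2.461
|j0.32 + 7.3| = √(0.32² + 7.3²) = 7.307
|j0.32 + 483| = √(0.32² + 483²) = 483
|T(j0.32)| = 3.87 / (2.461 × 7.307 × 483) = 0.00044559
20 log₁₀(0.00044559) = -67.02 dB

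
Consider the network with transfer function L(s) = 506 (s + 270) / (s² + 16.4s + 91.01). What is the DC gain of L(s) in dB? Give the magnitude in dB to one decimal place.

63.5 dB

L(0) = 506 × 270 / 91.01 = 1501.2
20 log₁₀(1501.2) = 63.53 dB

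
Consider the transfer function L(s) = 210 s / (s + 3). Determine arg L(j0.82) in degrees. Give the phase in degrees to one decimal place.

74.7°

∠(j0.82) = 90.00°
∠(j0.82 + 3) = arctan(0.82/3) = 15.29°
∠L(j0.82) = 90.00° − 15.29° = 74.71°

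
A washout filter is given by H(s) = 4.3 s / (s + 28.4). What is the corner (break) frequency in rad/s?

The single real pole at s = −28.4 gives a corner at ω = 28.4 rad/s.

28.4 rad/s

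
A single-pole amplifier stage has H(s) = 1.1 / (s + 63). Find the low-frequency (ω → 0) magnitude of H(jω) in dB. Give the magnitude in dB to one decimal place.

H(0) = 1.1 / 63 = 0.01746
20 log₁₀(0.01746) = -35.16 dB

-35.2 dB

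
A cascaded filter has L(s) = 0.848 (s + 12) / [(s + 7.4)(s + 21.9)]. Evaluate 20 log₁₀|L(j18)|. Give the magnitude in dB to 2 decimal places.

-29.56 dB

|j18 + 12| = √(18² + 12²) = 21.63
|j18 + 7.4| = √(18² + 7.4²) = 19.46
|j18 + 21.9| = √(18² + 21.9²) = 28.35
|L(j18)| = 0.848 × 21.63 / (19.46 × 28.35) = 0.033252
20 log₁₀(0.033252) = -29.564 dB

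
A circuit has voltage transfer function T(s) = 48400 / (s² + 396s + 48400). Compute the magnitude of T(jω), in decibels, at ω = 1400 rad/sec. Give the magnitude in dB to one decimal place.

|(j1400)² + 396(j1400) + 48400| = |-1.9116e+06 + j5.544e+05| = 1.99e+06
|T(j1400)| = 48400 / 1.99e+06 = 0.024317
20 log₁₀(0.024317) = -32.28 dB

-32.3 dB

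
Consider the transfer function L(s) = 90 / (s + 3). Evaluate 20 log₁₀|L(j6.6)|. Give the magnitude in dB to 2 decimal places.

21.88 dB

|j6.6 + 3| = √(6.6² + 3²) = 7.25
|L(j6.6)| = 90 / 7.25 = 12.414
20 log₁₀(12.414) = 21.878 dB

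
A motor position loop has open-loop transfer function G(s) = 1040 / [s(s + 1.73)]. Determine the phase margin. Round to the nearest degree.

3 deg

Gain crossover: |G(jω)| = 1 at ω ≈ 32.2 rad s⁻¹.
∠G(j32.2) = −90° − arctan(32.2/1.73) ≈ -176.93°
PM = 180° + (-176.93°) = 3.07°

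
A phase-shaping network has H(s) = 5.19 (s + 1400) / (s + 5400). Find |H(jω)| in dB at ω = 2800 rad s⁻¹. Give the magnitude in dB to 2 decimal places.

|j2800 + 1400| = √(2800² + 1400²) = 3130
|j2800 + 5400| = √(2800² + 5400²) = 6083
|H(j2800)| = 5.19 × 3130 / 6083 = 2.671
20 log₁₀(2.671) = 8.534 dB

8.53 dB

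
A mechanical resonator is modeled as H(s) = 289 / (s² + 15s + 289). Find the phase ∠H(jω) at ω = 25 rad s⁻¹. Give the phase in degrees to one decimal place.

∠[(j25)² + 15(j25) + 289] = ∠[-336 + j375] = 131.86°
∠H(j25) = −131.86° = -131.86°

-131.9°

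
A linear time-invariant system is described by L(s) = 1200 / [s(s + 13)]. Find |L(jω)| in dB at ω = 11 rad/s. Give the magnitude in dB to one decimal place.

|j11 + 13| = √(11² + 13²) = 17.03
|j11| = 11
|L(j11)| = 1200 / (17.03 × 11) = 6.406
20 log₁₀(6.406) = 16.13 dB

16.1 dB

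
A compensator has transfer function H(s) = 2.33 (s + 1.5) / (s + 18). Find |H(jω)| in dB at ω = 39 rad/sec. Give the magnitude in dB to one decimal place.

6.5 dB

|j39 + 1.5| = √(39² + 1.5²) = 39.03
|j39 + 18| = √(39² + 18²) = 42.95
|H(j39)| = 2.33 × 39.03 / 42.95 = 2.1171
20 log₁₀(2.1171) = 6.51 dB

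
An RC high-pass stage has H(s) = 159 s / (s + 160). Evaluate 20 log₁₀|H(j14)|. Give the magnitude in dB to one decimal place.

|j14| = 14
|j14 + 160| = √(14² + 160²) = 160.6
|H(j14)| = 159 × 14 / 160.6 = 13.86
20 log₁₀(13.86) = 22.83 dB

22.8 dB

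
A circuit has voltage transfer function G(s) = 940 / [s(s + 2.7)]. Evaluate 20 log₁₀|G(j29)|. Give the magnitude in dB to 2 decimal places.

|j29 + 2.7| = √(29² + 2.7²) = 29.13
|j29| = 29
|G(j29)| = 940 / (29.13 × 29) = 1.1129
20 log₁₀(1.1129) = 0.929 dB

0.93 dB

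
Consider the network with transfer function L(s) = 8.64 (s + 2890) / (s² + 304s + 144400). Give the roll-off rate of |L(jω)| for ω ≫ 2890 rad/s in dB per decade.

-20 dB/decade

With 1 zero and 2 poles, the high-frequency asymptotic slope is 20 × (1 − 2) = -20 dB/decade.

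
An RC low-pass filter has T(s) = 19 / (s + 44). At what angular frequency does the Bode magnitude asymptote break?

The single real pole at s = −44 gives a corner at ω = 44 rad/s.

44 rad/s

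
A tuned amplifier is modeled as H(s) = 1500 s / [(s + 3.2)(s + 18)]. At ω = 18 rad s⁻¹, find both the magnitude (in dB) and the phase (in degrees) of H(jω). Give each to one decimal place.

|j18| = 18
|j18 + 3.2| = √(18² + 3.2²) = 18.28
|j18 + 18| = √(18² + 18²) = 25.46
|H(j18)| = 1500 × 18 / (18.28 × 25.46) = 58.016
20 log₁₀(58.016) = 35.27 dB
∠(j18) = 90.00°
∠(j18 + 3.2) = arctan(18/3.2) = 79.92°
∠(j18 + 18) = arctan(18/18) = 45.00°
∠H(j18) = 90.00° − (79.92° + 45.00°) = -34.92°

|H| = 35.3 dB, ∠H = -34.9°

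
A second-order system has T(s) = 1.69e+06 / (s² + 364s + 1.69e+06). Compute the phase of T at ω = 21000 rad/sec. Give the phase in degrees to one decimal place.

∠[(j21000)² + 364(j21000) + 1.69e+06] = ∠[-4.3931e+08 + j7.644e+06] = 179.00°
∠T(j21000) = −179.00° = -179.00°

-179.0°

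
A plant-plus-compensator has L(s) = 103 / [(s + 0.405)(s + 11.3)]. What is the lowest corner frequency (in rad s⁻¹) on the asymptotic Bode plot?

0.405 rad s⁻¹

Break frequencies occur at each pole and zero magnitude: 0.405 rad s⁻¹, 11.3 rad s⁻¹.
The lowest is 0.405 rad s⁻¹.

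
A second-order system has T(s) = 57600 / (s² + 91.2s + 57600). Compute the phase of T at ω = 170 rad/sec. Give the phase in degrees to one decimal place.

-28.4 deg

∠[(j170)² + 91.2(j170) + 57600] = ∠[28700 + j15504] = 28.38°
∠T(j170) = −28.38° = -28.38°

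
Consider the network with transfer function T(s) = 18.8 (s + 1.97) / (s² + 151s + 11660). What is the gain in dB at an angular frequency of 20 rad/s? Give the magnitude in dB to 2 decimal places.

-29.79 dB

|j20 + 1.97| = √(20² + 1.97²) = 20.1
|(j20)² + 151(j20) + 11660| = |11260 + j3020| = 1.166e+04
|T(j20)| = 18.8 × 20.1 / 1.166e+04 = 0.032409
20 log₁₀(0.032409) = -29.787 dB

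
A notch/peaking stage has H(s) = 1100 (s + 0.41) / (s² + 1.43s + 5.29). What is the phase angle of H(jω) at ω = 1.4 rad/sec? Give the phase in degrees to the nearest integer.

∠(j1.4 + 0.41) = arctan(1.4/0.41) = 73.68°
∠[(j1.4)² + 1.43(j1.4) + 5.29] = ∠[3.33 + j2.002] = 31.01°
∠H(j1.4) = 73.68° − 31.01° = 42.66°

43 deg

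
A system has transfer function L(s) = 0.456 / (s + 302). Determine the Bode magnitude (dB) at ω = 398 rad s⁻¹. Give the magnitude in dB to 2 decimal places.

-60.79 dB

|j398 + 302| = √(398² + 302²) = 499.6
|L(j398)| = 0.456 / 499.6 = 0.00091272
20 log₁₀(0.00091272) = -60.793 dB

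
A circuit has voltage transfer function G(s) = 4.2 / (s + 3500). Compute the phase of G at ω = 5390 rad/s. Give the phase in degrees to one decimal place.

-57.0°

∠(j5390 + 3500) = arctan(5390/3500) = 57.00°
∠G(j5390) = −57.00° = -57.00°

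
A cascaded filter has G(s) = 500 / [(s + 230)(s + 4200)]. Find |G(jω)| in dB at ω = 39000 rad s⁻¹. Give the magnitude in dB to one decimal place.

|j39000 + 230| = √(39000² + 230²) = 3.9e+04
|j39000 + 4200| = √(39000² + 4200²) = 3.923e+04
|G(j39000)| = 500 / (3.9e+04 × 3.923e+04) = 3.2684e-07
20 log₁₀(3.2684e-07) = -129.71 dB

-129.7 dB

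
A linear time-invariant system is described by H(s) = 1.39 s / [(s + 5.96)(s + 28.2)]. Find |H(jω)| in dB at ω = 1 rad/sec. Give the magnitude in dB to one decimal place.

-41.8 dB

|j1| = 1
|j1 + 5.96| = √(1² + 5.96²) = 6.043
|j1 + 28.2| = √(1² + 28.2²) = 28.22
|H(j1)| = 1.39 × 1 / (6.043 × 28.22) = 0.0081511
20 log₁₀(0.0081511) = -41.78 dB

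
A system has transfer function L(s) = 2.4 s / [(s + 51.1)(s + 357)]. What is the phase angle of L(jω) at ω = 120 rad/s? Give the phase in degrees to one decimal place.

∠(j120) = 90.00°
∠(j120 + 51.1) = arctan(120/51.1) = 66.93°
∠(j120 + 357) = arctan(120/357) = 18.58°
∠L(j120) = 90.00° − (66.93° + 18.58°) = 4.49°

4.5 deg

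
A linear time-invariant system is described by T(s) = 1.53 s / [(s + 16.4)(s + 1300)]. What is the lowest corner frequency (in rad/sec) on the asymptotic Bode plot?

16.4 rad/sec

Break frequencies occur at each pole and zero magnitude: 16.4 rad/sec, 1300 rad/sec.
The lowest is 16.4 rad/sec.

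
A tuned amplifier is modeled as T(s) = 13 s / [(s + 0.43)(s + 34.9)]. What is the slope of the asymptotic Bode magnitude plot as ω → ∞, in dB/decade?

With 1 zero and 2 poles, the high-frequency asymptotic slope is 20 × (1 − 2) = -20 dB/decade.

-20 dB/decade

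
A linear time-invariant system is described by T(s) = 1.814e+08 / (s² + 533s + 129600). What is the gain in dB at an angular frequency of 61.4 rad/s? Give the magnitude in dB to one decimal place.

62.9 dB

|(j61.4)² + 533(j61.4) + 129600| = |1.2583e+05 + j32726| = 1.3e+05
|T(j61.4)| = 1.814e+08 / 1.3e+05 = 1395.2
20 log₁₀(1395.2) = 62.89 dB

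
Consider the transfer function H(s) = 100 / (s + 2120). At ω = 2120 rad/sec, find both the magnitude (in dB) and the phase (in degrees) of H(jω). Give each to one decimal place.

|H| = -29.5 dB, ∠H = -45.0 deg

|j2120 + 2120| = √(2120² + 2120²) = 2998
|H(j2120)| = 100 / 2998 = 0.033354
20 log₁₀(0.033354) = -29.54 dB
∠(j2120 + 2120) = arctan(2120/2120) = 45.00°
∠H(j2120) = −45.00° = -45.00°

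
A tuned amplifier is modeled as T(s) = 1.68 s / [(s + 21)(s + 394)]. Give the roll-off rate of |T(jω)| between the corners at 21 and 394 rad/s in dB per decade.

In this band the factors already past their corner are: 1 differentiator zero, pole at 21; net slope = 0 dB/decade.

0 dB/decade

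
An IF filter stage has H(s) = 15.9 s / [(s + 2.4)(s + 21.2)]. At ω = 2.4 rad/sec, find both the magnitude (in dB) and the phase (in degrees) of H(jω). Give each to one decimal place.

|H| = -5.6 dB, ∠H = 38.5 deg

|j2.4| = 2.4
|j2.4 + 2.4| = √(2.4² + 2.4²) = 3.394
|j2.4 + 21.2| = √(2.4² + 21.2²) = 21.34
|H(j2.4)| = 15.9 × 2.4 / (3.394 × 21.34) = 0.52696
20 log₁₀(0.52696) = -5.56 dB
∠(j2.4) = 90.00°
∠(j2.4 + 2.4) = arctan(2.4/2.4) = 45.00°
∠(j2.4 + 21.2) = arctan(2.4/21.2) = 6.46°
∠H(j2.4) = 90.00° − (45.00° + 6.46°) = 38.54°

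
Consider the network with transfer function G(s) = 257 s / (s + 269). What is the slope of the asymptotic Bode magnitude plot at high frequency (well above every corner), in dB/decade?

With 1 zero and 1 pole, the high-frequency asymptotic slope is 20 × (1 − 1) = 0 dB/decade.

0 dB/decade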